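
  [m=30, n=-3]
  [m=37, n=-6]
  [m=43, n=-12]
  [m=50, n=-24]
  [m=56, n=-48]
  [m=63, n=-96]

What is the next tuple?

[m=69, n=-192]

For the m, alternating steps +7, +6, +7, +6, …: 30, 37, 43, 50, 56, 63 → 69.
N: ×2 each step, so -3, -6, -12, -24, -48, -96 → -192.
Combining the parts gives [m=69, n=-192].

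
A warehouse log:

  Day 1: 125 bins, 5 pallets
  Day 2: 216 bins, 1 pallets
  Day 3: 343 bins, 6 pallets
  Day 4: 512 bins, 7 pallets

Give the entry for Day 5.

729 bins, 13 pallets

Bins — perfect cubes: 5³, 6³, 7³, …: 125, 216, 343, 512 → 729.
Pallets: each term is the sum of the two before it, so 5, 1, 6, 7 → 13.
Putting it together: 729 bins, 13 pallets.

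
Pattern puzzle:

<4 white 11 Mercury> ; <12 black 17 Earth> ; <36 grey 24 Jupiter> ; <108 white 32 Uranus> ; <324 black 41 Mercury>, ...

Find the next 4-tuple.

<972 grey 51 Earth>

First value: ×3 each step; 4, 12, 36, 108, 324 → 972.
Shade: white, black, grey, white, black → grey (repeats white → black → grey).
Third value goes 11, 17, 24, 32, 41 → 51 (differences are 6, 7, 8, … (increasing by 1 each time)).
Planet — repeats Mercury → Earth → Jupiter → Uranus: Mercury, Earth, Jupiter, Uranus, Mercury → Earth.
So the next 4-tuple is <972 grey 51 Earth>.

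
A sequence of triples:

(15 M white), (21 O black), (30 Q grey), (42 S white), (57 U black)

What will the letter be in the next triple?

W

Letter goes M, O, Q, S, U → W (letters move forward 2 places in the alphabet).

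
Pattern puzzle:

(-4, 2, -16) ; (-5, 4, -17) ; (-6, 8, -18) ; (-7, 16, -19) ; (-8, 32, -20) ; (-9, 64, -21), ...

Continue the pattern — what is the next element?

(-10, 128, -22)

First coordinate: −1 each step, so -4, -5, -6, -7, -8, -9 → -10.
Second coordinate: 2, 4, 8, 16, 32, 64 → 128 (×2 each step).
Third coordinate: -16, -17, -18, -19, -20, -21 → -22 (−1 each step).
Putting it together: (-10, 128, -22).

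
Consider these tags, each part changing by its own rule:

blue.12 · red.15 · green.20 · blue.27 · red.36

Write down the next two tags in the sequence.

green.47 then blue.60

Colour: repeats blue → red → green, so blue, red, green, blue, red → green → blue.
Second component — differences are 3, 5, 7, … (increasing by 2 each time): 12, 15, 20, 27, 36 → 47 → 60.
Putting the parts together: green.47 and then blue.60.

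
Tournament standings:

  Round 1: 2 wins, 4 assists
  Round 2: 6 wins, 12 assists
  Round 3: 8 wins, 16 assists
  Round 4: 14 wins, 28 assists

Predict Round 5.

22 wins, 44 assists

Wins: each term is the sum of the two before it, so 2, 6, 8, 14 → 22.
Assists: 4, 12, 16, 28 → 44 (always 2 × the wins).
Combining the parts gives 22 wins, 44 assists.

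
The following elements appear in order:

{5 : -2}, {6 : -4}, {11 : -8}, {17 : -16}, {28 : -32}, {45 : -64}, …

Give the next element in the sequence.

{73 : -128}

First coordinate: each term is the sum of the two before it; 5, 6, 11, 17, 28, 45 → 73.
Second coordinate — ×2 each step: -2, -4, -8, -16, -32, -64 → -128.
Putting it together: {73 : -128}.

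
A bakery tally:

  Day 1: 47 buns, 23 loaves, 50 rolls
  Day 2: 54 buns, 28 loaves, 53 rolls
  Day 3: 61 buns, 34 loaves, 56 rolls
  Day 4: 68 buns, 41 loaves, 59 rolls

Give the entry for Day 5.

75 buns, 49 loaves, 62 rolls

Buns — +7 each step: 47, 54, 61, 68 → 75.
For the loaves, differences are 5, 6, 7, … (increasing by 1 each time): 23, 28, 34, 41 → 49.
For the rolls, +3 each step: 50, 53, 56, 59 → 62.
So the next line is 75 buns, 49 loaves, 62 rolls.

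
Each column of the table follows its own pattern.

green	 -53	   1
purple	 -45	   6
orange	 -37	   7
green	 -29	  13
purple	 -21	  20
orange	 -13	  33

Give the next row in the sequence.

Colour goes green, purple, orange, green, purple, orange → green (repeats green → purple → orange).
For the second component, +8 each step: -53, -45, -37, -29, -21, -13 → -5.
Third component: 1, 6, 7, 13, 20, 33 → 53 (each term is the sum of the two before it).
So the next row is green  -5  53.

green  -5  53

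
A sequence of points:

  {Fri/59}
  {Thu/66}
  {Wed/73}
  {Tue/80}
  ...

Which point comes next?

{Mon/87}

For the day, runs backward through the weekdays Mon→Sun: Fri, Thu, Wed, Tue → Mon.
For the second value, +7 each step: 59, 66, 73, 80 → 87.
Putting it together: {Mon/87}.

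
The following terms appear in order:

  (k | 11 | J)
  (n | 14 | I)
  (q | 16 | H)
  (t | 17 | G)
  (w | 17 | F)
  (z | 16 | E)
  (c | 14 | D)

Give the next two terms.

(f | 11 | C), (i | 7 | B)

First letter goes k, n, q, t, w, z, c → f → i (letters move forward 3 places in the alphabet, wrapping Z→A).
Second entry goes 11, 14, 16, 17, 17, 16, 14 → 11 → 7 (differences are 3, 2, 1, … (decreasing by 1 each time)).
Second letter: letters move back 1 place in the alphabet; J, I, H, G, F, E, D → C → B.
So the next two terms are (f | 11 | C) and (i | 7 | B).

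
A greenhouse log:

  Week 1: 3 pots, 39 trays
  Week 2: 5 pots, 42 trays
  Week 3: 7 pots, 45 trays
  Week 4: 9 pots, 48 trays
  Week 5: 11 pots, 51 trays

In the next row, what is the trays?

54

Trays: 39, 42, 45, 48, 51 → 54 (+3 each step).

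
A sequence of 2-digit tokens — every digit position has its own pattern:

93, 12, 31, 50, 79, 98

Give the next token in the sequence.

First digit — +2 each step, mod 10: 9, 1, 3, 5, 7, 9 → 1.
For the second digit, −1 each step, mod 10: 3, 2, 1, 0, 9, 8 → 7.
Combining the parts gives 17.

17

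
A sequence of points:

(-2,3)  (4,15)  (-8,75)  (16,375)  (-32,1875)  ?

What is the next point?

First part: -2, 4, -8, 16, -32 → 64 (×(-2) each step).
For the second part, ×5 each step: 3, 15, 75, 375, 1875 → 9375.
Combining the parts gives (64,9375).

(64,9375)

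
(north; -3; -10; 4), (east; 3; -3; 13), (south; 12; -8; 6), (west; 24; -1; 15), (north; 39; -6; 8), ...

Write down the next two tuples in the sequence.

(east; 57; 1; 17), (south; 78; -4; 10)

Direction: repeats north → east → south → west, so north, east, south, west, north → east → south.
Second component: -3, 3, 12, 24, 39 → 57 → 78 (differences are 6, 9, 12, … (increasing by 3 each time)).
Third component — alternating steps +7, −5, +7, −5, …: -10, -3, -8, -1, -6 → 1 → -4.
For the fourth component, alternating steps +9, −7, +9, −7, …: 4, 13, 6, 15, 8 → 17 → 10.
Putting the parts together: (east; 57; 1; 17) and then (south; 78; -4; 10).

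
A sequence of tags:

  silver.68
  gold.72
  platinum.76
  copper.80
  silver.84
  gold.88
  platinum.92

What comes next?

copper.96

Metal: repeats silver → gold → platinum → copper; silver, gold, platinum, copper, silver, gold, platinum → copper.
Second component goes 68, 72, 76, 80, 84, 88, 92 → 96 (+4 each step).
So the next tag is copper.96.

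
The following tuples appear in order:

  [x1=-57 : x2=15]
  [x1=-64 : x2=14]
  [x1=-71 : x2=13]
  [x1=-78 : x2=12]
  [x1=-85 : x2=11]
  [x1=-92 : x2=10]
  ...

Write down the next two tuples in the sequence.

[x1=-99 : x2=9], [x1=-106 : x2=8]

For the x1, −7 each step: -57, -64, -71, -78, -85, -92 → -99 → -106.
X2: −1 each step, so 15, 14, 13, 12, 11, 10 → 9 → 8.
Putting the parts together: [x1=-99 : x2=9] and then [x1=-106 : x2=8].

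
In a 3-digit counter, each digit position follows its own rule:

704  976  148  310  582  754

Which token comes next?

First digit — +2 each step, mod 10: 7, 9, 1, 3, 5, 7 → 9.
Second digit: −3 each step, mod 10, so 0, 7, 4, 1, 8, 5 → 2.
Third digit — +2 each step, mod 10: 4, 6, 8, 0, 2, 4 → 6.
So the next token is 926.

926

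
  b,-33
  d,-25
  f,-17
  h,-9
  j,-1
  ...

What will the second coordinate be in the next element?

Second coordinate: +8 each step, so -33, -25, -17, -9, -1 → 7.

7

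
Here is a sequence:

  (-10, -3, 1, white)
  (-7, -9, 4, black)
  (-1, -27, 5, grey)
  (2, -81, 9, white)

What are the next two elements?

For the first slot, alternating steps +3, +6, +3, +6, …: -10, -7, -1, 2 → 8 → 11.
Second slot goes -3, -9, -27, -81 → -243 → -729 (×3 each step).
Third slot: each term is the sum of the two before it, so 1, 4, 5, 9 → 14 → 23.
For the shade, repeats white → black → grey: white, black, grey, white → black → grey.
Putting the parts together: (8, -243, 14, black) and then (11, -729, 23, grey).

(8, -243, 14, black), (11, -729, 23, grey)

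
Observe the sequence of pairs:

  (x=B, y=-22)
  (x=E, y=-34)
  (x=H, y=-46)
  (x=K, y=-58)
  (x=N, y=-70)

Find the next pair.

X: letters move forward 3 places in the alphabet; B, E, H, K, N → Q.
Y: −12 each step; -22, -34, -46, -58, -70 → -82.
So the next pair is (x=Q, y=-82).

(x=Q, y=-82)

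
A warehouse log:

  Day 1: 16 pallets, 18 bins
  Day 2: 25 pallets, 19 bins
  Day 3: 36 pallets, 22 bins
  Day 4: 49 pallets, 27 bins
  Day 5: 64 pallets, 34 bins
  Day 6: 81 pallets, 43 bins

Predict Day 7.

100 pallets, 54 bins

Pallets goes 16, 25, 36, 49, 64, 81 → 100 (perfect squares: 4², 5², 6², …).
Bins: differences are 1, 3, 5, … (increasing by 2 each time); 18, 19, 22, 27, 34, 43 → 54.
Combining the parts gives 100 pallets, 54 bins.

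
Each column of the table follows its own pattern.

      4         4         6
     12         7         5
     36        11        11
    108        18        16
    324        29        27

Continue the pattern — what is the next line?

First component: 4, 12, 36, 108, 324 → 972 (×3 each step).
For the second component, each term is the sum of the two before it: 4, 7, 11, 18, 29 → 47.
Third component: each term is the sum of the two before it; 6, 5, 11, 16, 27 → 43.
Putting it together: 972  47  43.

972  47  43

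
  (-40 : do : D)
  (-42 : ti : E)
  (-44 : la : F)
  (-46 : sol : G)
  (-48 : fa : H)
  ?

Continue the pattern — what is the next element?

First entry: −2 each step; -40, -42, -44, -46, -48 → -50.
Note: runs backward through the solfège scale do→ti; do, ti, la, sol, fa → mi.
For the letter, letters move forward 1 place in the alphabet: D, E, F, G, H → I.
Combining the parts gives (-50 : mi : I).

(-50 : mi : I)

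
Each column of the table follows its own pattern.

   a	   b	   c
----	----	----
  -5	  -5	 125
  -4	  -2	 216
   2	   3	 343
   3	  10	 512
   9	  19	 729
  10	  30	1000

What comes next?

16  43  1331

Column a: alternating steps +1, +6, +1, +6, …; -5, -4, 2, 3, 9, 10 → 16.
Column b: differences are 3, 5, 7, … (increasing by 2 each time); -5, -2, 3, 10, 19, 30 → 43.
Column c goes 125, 216, 343, 512, 729, 1000 → 1331 (perfect cubes: 5³, 6³, 7³, …).
So the next row is 16  43  1331.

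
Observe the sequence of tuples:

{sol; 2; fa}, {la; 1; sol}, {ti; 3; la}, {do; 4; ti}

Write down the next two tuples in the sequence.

{re; 7; do}, {mi; 11; re}

First note goes sol, la, ti, do → re → mi (runs through the solfège scale do→ti).
Second coordinate — each term is the sum of the two before it: 2, 1, 3, 4 → 7 → 11.
Second note: runs through the solfège scale do→ti; fa, sol, la, ti → do → re.
So the next two tuples are {re; 7; do} and {mi; 11; re}.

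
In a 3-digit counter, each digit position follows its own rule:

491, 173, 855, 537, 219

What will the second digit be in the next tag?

9

Second digit: −2 each step, mod 10, so 9, 7, 5, 3, 1 → 9.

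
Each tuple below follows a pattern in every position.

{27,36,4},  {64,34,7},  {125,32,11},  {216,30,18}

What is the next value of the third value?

29

Third value: each term is the sum of the two before it; 4, 7, 11, 18 → 29.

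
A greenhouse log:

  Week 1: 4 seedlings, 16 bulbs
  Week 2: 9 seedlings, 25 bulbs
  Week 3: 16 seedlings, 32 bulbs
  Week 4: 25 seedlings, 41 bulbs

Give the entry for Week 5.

Seedlings: perfect squares: 2², 3², 4², …, so 4, 9, 16, 25 → 36.
Bulbs: alternating steps +9, +7, +9, +7, …, so 16, 25, 32, 41 → 48.
So the next row is 36 seedlings, 48 bulbs.

36 seedlings, 48 bulbs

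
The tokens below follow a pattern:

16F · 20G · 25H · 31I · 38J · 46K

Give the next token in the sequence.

First component: differences are 4, 5, 6, … (increasing by 1 each time); 16, 20, 25, 31, 38, 46 → 55.
Letter: letters move forward 1 place in the alphabet; F, G, H, I, J, K → L.
Putting it together: 55L.

55L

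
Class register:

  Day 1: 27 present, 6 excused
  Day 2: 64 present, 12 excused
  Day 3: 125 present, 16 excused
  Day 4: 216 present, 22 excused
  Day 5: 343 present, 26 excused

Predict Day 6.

Present: 27, 64, 125, 216, 343 → 512 (perfect cubes: 3³, 4³, 5³, …).
Excused — alternating steps +6, +4, +6, +4, …: 6, 12, 16, 22, 26 → 32.
Combining the parts gives 512 present, 32 excused.

512 present, 32 excused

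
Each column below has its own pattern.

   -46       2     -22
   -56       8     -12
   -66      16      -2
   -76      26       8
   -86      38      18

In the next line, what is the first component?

First component — −10 each step: -46, -56, -66, -76, -86 → -96.

-96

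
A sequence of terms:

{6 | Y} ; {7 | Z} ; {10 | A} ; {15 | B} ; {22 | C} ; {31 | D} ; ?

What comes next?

{42 | E}

First entry: differences are 1, 3, 5, … (increasing by 2 each time); 6, 7, 10, 15, 22, 31 → 42.
Letter — letters move forward 1 place in the alphabet, wrapping Z→A: Y, Z, A, B, C, D → E.
Putting it together: {42 | E}.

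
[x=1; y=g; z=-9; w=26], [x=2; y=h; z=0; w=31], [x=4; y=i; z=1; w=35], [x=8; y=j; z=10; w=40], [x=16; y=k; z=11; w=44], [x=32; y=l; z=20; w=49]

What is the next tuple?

[x=64; y=m; z=21; w=53]

For the x, ×2 each step: 1, 2, 4, 8, 16, 32 → 64.
Y: letters move forward 1 place in the alphabet; g, h, i, j, k, l → m.
Z: -9, 0, 1, 10, 11, 20 → 21 (alternating steps +9, +1, +9, +1, …).
W: 26, 31, 35, 40, 44, 49 → 53 (alternating steps +5, +4, +5, +4, …).
So the next tuple is [x=64; y=m; z=21; w=53].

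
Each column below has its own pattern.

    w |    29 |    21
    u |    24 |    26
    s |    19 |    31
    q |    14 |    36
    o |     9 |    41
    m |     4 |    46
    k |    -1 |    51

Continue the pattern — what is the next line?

Letter: letters move back 2 places in the alphabet; w, u, s, q, o, m, k → i.
Second component: 29, 24, 19, 14, 9, 4, -1 → -6 (−5 each step).
For the third component, together with the second component always sums to 50: 21, 26, 31, 36, 41, 46, 51 → 56.
So the next line is i  -6  56.

i  -6  56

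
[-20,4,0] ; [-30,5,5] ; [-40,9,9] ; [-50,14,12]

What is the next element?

[-60,23,14]

First entry: −10 each step, so -20, -30, -40, -50 → -60.
Second entry goes 4, 5, 9, 14 → 23 (each term is the sum of the two before it).
Third entry goes 0, 5, 9, 12 → 14 (differences are 5, 4, 3, … (decreasing by 1 each time)).
Putting it together: [-60,23,14].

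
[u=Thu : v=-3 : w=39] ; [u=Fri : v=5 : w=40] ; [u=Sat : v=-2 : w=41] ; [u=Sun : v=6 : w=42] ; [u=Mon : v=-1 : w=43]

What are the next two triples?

U — runs through the weekdays Mon→Sun: Thu, Fri, Sat, Sun, Mon → Tue → Wed.
V goes -3, 5, -2, 6, -1 → 7 → 0 (alternating steps +8, −7, +8, −7, …).
W goes 39, 40, 41, 42, 43 → 44 → 45 (+1 each step).
Putting the parts together: [u=Tue : v=7 : w=44] and then [u=Wed : v=0 : w=45].

[u=Tue : v=7 : w=44], [u=Wed : v=0 : w=45]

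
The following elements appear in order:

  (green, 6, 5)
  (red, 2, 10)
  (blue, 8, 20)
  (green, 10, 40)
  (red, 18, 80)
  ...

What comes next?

(blue, 28, 160)

Colour: repeats green → red → blue, so green, red, blue, green, red → blue.
Second coordinate goes 6, 2, 8, 10, 18 → 28 (each term is the sum of the two before it).
For the third coordinate, ×2 each step: 5, 10, 20, 40, 80 → 160.
So the next element is (blue, 28, 160).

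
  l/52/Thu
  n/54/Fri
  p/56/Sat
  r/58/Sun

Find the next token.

For the letter, letters move forward 2 places in the alphabet: l, n, p, r → t.
Second component — +2 each step: 52, 54, 56, 58 → 60.
Day goes Thu, Fri, Sat, Sun → Mon (runs through the weekdays Mon→Sun).
So the next token is t/60/Mon.

t/60/Mon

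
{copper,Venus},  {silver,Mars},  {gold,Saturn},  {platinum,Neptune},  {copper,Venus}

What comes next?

Metal: repeats copper → silver → gold → platinum, so copper, silver, gold, platinum, copper → silver.
Planet goes Venus, Mars, Saturn, Neptune, Venus → Mars (repeats Venus → Mars → Saturn → Neptune).
Putting it together: {silver,Mars}.

{silver,Mars}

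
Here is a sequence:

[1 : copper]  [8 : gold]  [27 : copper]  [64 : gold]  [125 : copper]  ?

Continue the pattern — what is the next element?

First entry: perfect cubes: 1³, 2³, 3³, …; 1, 8, 27, 64, 125 → 216.
Metal goes copper, gold, copper, gold, copper → gold (alternates copper ↔ gold).
So the next element is [216 : gold].

[216 : gold]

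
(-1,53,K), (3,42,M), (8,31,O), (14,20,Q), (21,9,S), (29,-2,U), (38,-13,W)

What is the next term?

(48,-24,Y)

For the first part, differences are 4, 5, 6, … (increasing by 1 each time): -1, 3, 8, 14, 21, 29, 38 → 48.
Second part goes 53, 42, 31, 20, 9, -2, -13 → -24 (−11 each step).
Letter goes K, M, O, Q, S, U, W → Y (letters move forward 2 places in the alphabet).
So the next term is (48,-24,Y).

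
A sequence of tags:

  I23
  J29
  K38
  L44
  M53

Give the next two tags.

For the letter, letters move forward 1 place in the alphabet: I, J, K, L, M → N → O.
Second component: alternating steps +6, +9, +6, +9, …, so 23, 29, 38, 44, 53 → 59 → 68.
Putting the parts together: N59 and then O68.

N59 then O68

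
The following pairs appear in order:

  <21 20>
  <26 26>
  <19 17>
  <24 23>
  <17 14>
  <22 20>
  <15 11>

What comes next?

First part: 21, 26, 19, 24, 17, 22, 15 → 20 (alternating steps +5, −7, +5, −7, …).
Second part: alternating steps +6, −9, +6, −9, …, so 20, 26, 17, 23, 14, 20, 11 → 17.
Putting it together: <20 17>.

<20 17>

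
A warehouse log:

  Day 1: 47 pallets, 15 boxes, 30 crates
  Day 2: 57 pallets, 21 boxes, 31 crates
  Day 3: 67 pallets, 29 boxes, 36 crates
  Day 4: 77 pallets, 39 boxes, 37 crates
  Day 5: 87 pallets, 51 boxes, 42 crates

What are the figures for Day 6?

Pallets goes 47, 57, 67, 77, 87 → 97 (+10 each step).
Boxes — differences are 6, 8, 10, … (increasing by 2 each time): 15, 21, 29, 39, 51 → 65.
Crates — alternating steps +1, +5, +1, +5, …: 30, 31, 36, 37, 42 → 43.
Putting it together: 97 pallets, 65 boxes, 43 crates.

97 pallets, 65 boxes, 43 crates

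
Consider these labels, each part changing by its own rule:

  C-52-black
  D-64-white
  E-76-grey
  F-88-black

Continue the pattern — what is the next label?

Letter: C, D, E, F → G (letters move forward 1 place in the alphabet).
Second component: +12 each step, so 52, 64, 76, 88 → 100.
For the shade, repeats black → white → grey: black, white, grey, black → white.
Putting it together: G-100-white.

G-100-white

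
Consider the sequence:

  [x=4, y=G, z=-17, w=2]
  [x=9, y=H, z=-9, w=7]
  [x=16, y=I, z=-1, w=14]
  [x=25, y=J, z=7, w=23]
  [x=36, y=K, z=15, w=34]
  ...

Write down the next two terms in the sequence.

For the x, perfect squares: 2², 3², 4², …: 4, 9, 16, 25, 36 → 49 → 64.
For the y, letters move forward 1 place in the alphabet: G, H, I, J, K → L → M.
Z — +8 each step: -17, -9, -1, 7, 15 → 23 → 31.
W goes 2, 7, 14, 23, 34 → 47 → 62 (always 2 less than the x).
Putting the parts together: [x=49, y=L, z=23, w=47] and then [x=64, y=M, z=31, w=62].

[x=49, y=L, z=23, w=47], [x=64, y=M, z=31, w=62]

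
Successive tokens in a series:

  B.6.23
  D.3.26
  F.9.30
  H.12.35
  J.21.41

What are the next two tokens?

L.33.48, N.54.56

Letter: B, D, F, H, J → L → N (letters move forward 2 places in the alphabet).
For the second component, each term is the sum of the two before it: 6, 3, 9, 12, 21 → 33 → 54.
Third component: differences are 3, 4, 5, … (increasing by 1 each time), so 23, 26, 30, 35, 41 → 48 → 56.
Putting the parts together: L.33.48 and then N.54.56.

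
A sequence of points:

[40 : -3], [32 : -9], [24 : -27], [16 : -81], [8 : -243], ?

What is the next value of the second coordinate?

-729

First coordinate — −8 each step: 40, 32, 24, 16, 8 → 0.
Second coordinate: -3, -9, -27, -81, -243 → -729 (×3 each step).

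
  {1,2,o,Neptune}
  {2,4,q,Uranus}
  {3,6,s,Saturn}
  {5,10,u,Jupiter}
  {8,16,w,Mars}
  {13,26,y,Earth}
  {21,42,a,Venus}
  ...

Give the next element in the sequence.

For the first coordinate, each term is the sum of the two before it: 1, 2, 3, 5, 8, 13, 21 → 34.
For the second coordinate, always 2 × the first coordinate: 2, 4, 6, 10, 16, 26, 42 → 68.
Letter — letters move forward 2 places in the alphabet, wrapping Z→A: o, q, s, u, w, y, a → c.
Planet goes Neptune, Uranus, Saturn, Jupiter, Mars, Earth, Venus → Mercury (runs backward through the planets Mercury→Neptune).
So the next element is {34,68,c,Mercury}.

{34,68,c,Mercury}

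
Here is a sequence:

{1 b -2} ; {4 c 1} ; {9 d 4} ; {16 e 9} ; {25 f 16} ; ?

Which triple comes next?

{36 g 25}

First component: perfect squares: 1², 2², 3², …; 1, 4, 9, 16, 25 → 36.
For the letter, letters move forward 1 place in the alphabet: b, c, d, e, f → g.
Third component: always the previous value of the first component, so -2, 1, 4, 9, 16 → 25.
So the next triple is {36 g 25}.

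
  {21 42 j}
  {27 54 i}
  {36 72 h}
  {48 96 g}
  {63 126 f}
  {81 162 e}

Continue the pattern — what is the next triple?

First coordinate: differences are 6, 9, 12, … (increasing by 3 each time); 21, 27, 36, 48, 63, 81 → 102.
Second coordinate: always 2 × the first coordinate; 42, 54, 72, 96, 126, 162 → 204.
Letter: letters move back 1 place in the alphabet, so j, i, h, g, f, e → d.
Putting it together: {102 204 d}.

{102 204 d}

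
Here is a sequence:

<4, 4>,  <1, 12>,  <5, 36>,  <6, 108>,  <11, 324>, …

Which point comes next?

<17, 972>

First slot goes 4, 1, 5, 6, 11 → 17 (each term is the sum of the two before it).
Second slot: ×3 each step; 4, 12, 36, 108, 324 → 972.
Putting it together: <17, 972>.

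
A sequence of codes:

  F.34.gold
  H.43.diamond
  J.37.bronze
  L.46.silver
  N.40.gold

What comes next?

P.49.diamond

Letter: letters move forward 2 places in the alphabet; F, H, J, L, N → P.
Second component: alternating steps +9, −6, +9, −6, …; 34, 43, 37, 46, 40 → 49.
For the rank, repeats gold → diamond → bronze → silver: gold, diamond, bronze, silver, gold → diamond.
Combining the parts gives P.49.diamond.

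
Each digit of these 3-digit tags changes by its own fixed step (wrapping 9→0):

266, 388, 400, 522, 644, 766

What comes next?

First digit: 2, 3, 4, 5, 6, 7 → 8 (+1 each step, mod 10).
Second digit goes 6, 8, 0, 2, 4, 6 → 8 (+2 each step, mod 10).
Third digit: +2 each step, mod 10, so 6, 8, 0, 2, 4, 6 → 8.
Putting it together: 888.

888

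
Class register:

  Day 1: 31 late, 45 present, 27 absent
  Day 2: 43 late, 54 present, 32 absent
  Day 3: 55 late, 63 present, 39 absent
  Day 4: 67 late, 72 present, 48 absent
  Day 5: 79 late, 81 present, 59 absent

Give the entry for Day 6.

91 late, 90 present, 72 absent

Late: 31, 43, 55, 67, 79 → 91 (+12 each step).
Present: +9 each step; 45, 54, 63, 72, 81 → 90.
Absent: 27, 32, 39, 48, 59 → 72 (differences are 5, 7, 9, … (increasing by 2 each time)).
Putting it together: 91 late, 90 present, 72 absent.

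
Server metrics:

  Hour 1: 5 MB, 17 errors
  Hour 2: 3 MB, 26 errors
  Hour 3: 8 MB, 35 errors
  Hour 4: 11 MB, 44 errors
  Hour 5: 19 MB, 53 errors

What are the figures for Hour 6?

30 MB, 62 errors

MB — each term is the sum of the two before it: 5, 3, 8, 11, 19 → 30.
Errors: +9 each step, so 17, 26, 35, 44, 53 → 62.
So the next line is 30 MB, 62 errors.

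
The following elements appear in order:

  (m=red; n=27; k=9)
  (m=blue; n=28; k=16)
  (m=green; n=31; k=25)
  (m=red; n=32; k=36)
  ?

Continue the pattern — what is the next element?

(m=blue; n=35; k=49)

M goes red, blue, green, red → blue (repeats red → blue → green).
For the n, alternating steps +1, +3, +1, +3, …: 27, 28, 31, 32 → 35.
For the k, perfect squares: 3², 4², 5², …: 9, 16, 25, 36 → 49.
Combining the parts gives (m=blue; n=35; k=49).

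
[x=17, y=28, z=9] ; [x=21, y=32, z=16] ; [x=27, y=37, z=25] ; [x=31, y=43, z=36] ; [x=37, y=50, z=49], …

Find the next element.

[x=41, y=58, z=64]

For the x, alternating steps +4, +6, +4, +6, …: 17, 21, 27, 31, 37 → 41.
Y — differences are 4, 5, 6, … (increasing by 1 each time): 28, 32, 37, 43, 50 → 58.
Z: perfect squares: 3², 4², 5², …; 9, 16, 25, 36, 49 → 64.
Combining the parts gives [x=41, y=58, z=64].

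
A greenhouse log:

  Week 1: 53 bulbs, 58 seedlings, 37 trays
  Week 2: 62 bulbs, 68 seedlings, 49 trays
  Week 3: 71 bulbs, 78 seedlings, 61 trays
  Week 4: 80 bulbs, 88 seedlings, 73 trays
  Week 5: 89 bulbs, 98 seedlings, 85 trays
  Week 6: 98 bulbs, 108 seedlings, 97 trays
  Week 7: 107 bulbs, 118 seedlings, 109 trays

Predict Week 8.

116 bulbs, 128 seedlings, 121 trays

Bulbs goes 53, 62, 71, 80, 89, 98, 107 → 116 (+9 each step).
Seedlings: +10 each step, so 58, 68, 78, 88, 98, 108, 118 → 128.
Trays: 37, 49, 61, 73, 85, 97, 109 → 121 (+12 each step).
Combining the parts gives 116 bulbs, 128 seedlings, 121 trays.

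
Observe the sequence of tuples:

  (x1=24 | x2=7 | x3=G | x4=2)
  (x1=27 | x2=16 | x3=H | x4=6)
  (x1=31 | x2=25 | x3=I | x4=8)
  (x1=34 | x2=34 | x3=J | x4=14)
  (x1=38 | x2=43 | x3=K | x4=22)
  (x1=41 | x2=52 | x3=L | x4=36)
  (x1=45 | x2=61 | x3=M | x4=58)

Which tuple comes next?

X1: 24, 27, 31, 34, 38, 41, 45 → 48 (alternating steps +3, +4, +3, +4, …).
For the x2, +9 each step: 7, 16, 25, 34, 43, 52, 61 → 70.
X3: letters move forward 1 place in the alphabet; G, H, I, J, K, L, M → N.
For the x4, each term is the sum of the two before it: 2, 6, 8, 14, 22, 36, 58 → 94.
Putting it together: (x1=48 | x2=70 | x3=N | x4=94).

(x1=48 | x2=70 | x3=N | x4=94)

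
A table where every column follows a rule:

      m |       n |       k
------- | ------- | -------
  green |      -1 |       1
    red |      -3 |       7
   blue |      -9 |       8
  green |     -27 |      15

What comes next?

red  -81  23

Column m: repeats green → red → blue; green, red, blue, green → red.
Column n: ×3 each step, so -1, -3, -9, -27 → -81.
For the column k, each term is the sum of the two before it: 1, 7, 8, 15 → 23.
Combining the parts gives red  -81  23.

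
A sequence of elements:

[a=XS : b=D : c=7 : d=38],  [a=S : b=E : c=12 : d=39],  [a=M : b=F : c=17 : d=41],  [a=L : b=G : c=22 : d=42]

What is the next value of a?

A: runs through clothing sizes XS→XL; XS, S, M, L → XL.

XL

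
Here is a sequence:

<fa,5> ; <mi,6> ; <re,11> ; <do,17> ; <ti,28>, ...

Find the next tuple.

Note: runs backward through the solfège scale do→ti, so fa, mi, re, do, ti → la.
Second slot: each term is the sum of the two before it; 5, 6, 11, 17, 28 → 45.
So the next tuple is <la,45>.

<la,45>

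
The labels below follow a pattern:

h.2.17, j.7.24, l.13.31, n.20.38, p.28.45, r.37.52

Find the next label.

t.47.59

Letter: letters move forward 2 places in the alphabet; h, j, l, n, p, r → t.
Second component — differences are 5, 6, 7, … (increasing by 1 each time): 2, 7, 13, 20, 28, 37 → 47.
Third component goes 17, 24, 31, 38, 45, 52 → 59 (+7 each step).
So the next label is t.47.59.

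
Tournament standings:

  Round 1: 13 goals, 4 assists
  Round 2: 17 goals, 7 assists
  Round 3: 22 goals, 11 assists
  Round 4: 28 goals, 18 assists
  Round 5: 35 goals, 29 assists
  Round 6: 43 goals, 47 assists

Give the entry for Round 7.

Goals goes 13, 17, 22, 28, 35, 43 → 52 (differences are 4, 5, 6, … (increasing by 1 each time)).
Assists — each term is the sum of the two before it: 4, 7, 11, 18, 29, 47 → 76.
Combining the parts gives 52 goals, 76 assists.

52 goals, 76 assists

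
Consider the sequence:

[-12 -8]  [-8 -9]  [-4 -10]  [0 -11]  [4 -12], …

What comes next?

First entry: +4 each step, so -12, -8, -4, 0, 4 → 8.
Second entry — −1 each step: -8, -9, -10, -11, -12 → -13.
Putting it together: [8 -13].

[8 -13]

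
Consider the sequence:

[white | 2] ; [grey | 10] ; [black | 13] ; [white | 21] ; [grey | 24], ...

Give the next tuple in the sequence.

Shade: repeats white → grey → black; white, grey, black, white, grey → black.
Second value: alternating steps +8, +3, +8, +3, …, so 2, 10, 13, 21, 24 → 32.
So the next tuple is [black | 32].

[black | 32]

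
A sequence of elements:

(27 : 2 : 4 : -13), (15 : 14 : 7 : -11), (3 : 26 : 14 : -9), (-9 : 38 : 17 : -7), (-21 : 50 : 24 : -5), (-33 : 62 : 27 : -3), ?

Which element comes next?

(-45 : 74 : 34 : -1)

First value — −12 each step: 27, 15, 3, -9, -21, -33 → -45.
Second value: 2, 14, 26, 38, 50, 62 → 74 (+12 each step).
Third value: alternating steps +3, +7, +3, +7, …; 4, 7, 14, 17, 24, 27 → 34.
Fourth value goes -13, -11, -9, -7, -5, -3 → -1 (+2 each step).
Putting it together: (-45 : 74 : 34 : -1).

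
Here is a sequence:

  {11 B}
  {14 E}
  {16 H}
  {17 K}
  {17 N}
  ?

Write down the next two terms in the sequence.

{16 Q}, {14 T}

First component goes 11, 14, 16, 17, 17 → 16 → 14 (differences are 3, 2, 1, … (decreasing by 1 each time)).
Letter: B, E, H, K, N → Q → T (letters move forward 3 places in the alphabet).
So the next two terms are {16 Q} and {14 T}.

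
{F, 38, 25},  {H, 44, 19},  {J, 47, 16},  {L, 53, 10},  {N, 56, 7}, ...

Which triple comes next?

{P, 62, 1}

For the letter, letters move forward 2 places in the alphabet: F, H, J, L, N → P.
Second coordinate: 38, 44, 47, 53, 56 → 62 (alternating steps +6, +3, +6, +3, …).
Third coordinate: 25, 19, 16, 10, 7 → 1 (together with the second coordinate always sums to 63).
So the next triple is {P, 62, 1}.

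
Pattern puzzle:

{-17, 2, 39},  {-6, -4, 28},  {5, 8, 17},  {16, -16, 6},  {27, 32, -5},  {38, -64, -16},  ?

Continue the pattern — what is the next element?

First entry: +11 each step, so -17, -6, 5, 16, 27, 38 → 49.
Second entry: 2, -4, 8, -16, 32, -64 → 128 (×(-2) each step).
Third entry: together with the first entry always sums to 22; 39, 28, 17, 6, -5, -16 → -27.
Combining the parts gives {49, 128, -27}.

{49, 128, -27}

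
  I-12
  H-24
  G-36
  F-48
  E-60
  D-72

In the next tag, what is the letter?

Letter goes I, H, G, F, E, D → C (letters move back 1 place in the alphabet).
Second component: +12 each step, so 12, 24, 36, 48, 60, 72 → 84.

C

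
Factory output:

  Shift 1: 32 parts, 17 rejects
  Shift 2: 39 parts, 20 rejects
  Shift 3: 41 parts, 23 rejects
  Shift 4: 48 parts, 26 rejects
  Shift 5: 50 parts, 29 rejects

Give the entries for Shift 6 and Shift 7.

57 parts, 32 rejects; 59 parts, 35 rejects

Parts — alternating steps +7, +2, +7, +2, …: 32, 39, 41, 48, 50 → 57 → 59.
Rejects goes 17, 20, 23, 26, 29 → 32 → 35 (+3 each step).
Putting the parts together: 57 parts, 32 rejects and then 59 parts, 35 rejects.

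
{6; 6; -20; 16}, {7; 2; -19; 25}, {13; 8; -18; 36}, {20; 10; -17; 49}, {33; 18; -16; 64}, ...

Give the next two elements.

{53; 28; -15; 81}, {86; 46; -14; 100}

First slot: 6, 7, 13, 20, 33 → 53 → 86 (each term is the sum of the two before it).
Second slot: each term is the sum of the two before it, so 6, 2, 8, 10, 18 → 28 → 46.
Third slot: -20, -19, -18, -17, -16 → -15 → -14 (+1 each step).
Fourth slot: 16, 25, 36, 49, 64 → 81 → 100 (perfect squares: 4², 5², 6², …).
Putting the parts together: {53; 28; -15; 81} and then {86; 46; -14; 100}.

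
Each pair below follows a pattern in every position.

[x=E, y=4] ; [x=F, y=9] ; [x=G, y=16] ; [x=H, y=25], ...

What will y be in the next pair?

36

For the y, perfect squares: 2², 3², 4², …: 4, 9, 16, 25 → 36.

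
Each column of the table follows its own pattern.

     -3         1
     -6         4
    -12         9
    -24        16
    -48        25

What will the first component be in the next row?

-96

For the first component, ×2 each step: -3, -6, -12, -24, -48 → -96.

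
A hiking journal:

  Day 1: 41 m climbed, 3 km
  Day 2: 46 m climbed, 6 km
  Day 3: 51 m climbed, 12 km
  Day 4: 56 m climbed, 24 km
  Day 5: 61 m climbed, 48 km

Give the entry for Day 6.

66 m climbed, 96 km

M climbed: +5 each step; 41, 46, 51, 56, 61 → 66.
Km: ×2 each step; 3, 6, 12, 24, 48 → 96.
So the next row is 66 m climbed, 96 km.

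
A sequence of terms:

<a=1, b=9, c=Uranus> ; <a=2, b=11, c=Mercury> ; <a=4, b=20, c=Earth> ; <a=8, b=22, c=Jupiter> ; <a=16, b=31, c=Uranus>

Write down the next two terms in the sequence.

<a=32, b=33, c=Mercury>, <a=64, b=42, c=Earth>

A: ×2 each step, so 1, 2, 4, 8, 16 → 32 → 64.
B goes 9, 11, 20, 22, 31 → 33 → 42 (alternating steps +2, +9, +2, +9, …).
For the c, repeats Uranus → Mercury → Earth → Jupiter: Uranus, Mercury, Earth, Jupiter, Uranus → Mercury → Earth.
Putting the parts together: <a=32, b=33, c=Mercury> and then <a=64, b=42, c=Earth>.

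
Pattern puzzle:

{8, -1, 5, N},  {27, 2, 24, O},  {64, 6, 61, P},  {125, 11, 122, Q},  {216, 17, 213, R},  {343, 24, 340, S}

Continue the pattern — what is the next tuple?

{512, 32, 509, T}

First coordinate: 8, 27, 64, 125, 216, 343 → 512 (perfect cubes: 2³, 3³, 4³, …).
Second coordinate — differences are 3, 4, 5, … (increasing by 1 each time): -1, 2, 6, 11, 17, 24 → 32.
Third coordinate: 5, 24, 61, 122, 213, 340 → 509 (always 3 less than the first coordinate).
Letter — letters move forward 1 place in the alphabet: N, O, P, Q, R, S → T.
Putting it together: {512, 32, 509, T}.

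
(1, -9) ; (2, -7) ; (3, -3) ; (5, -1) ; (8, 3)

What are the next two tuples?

First part: each term is the sum of the two before it; 1, 2, 3, 5, 8 → 13 → 21.
Second part: -9, -7, -3, -1, 3 → 5 → 9 (alternating steps +2, +4, +2, +4, …).
So the next two tuples are (13, 5) and (21, 9).

(13, 5), (21, 9)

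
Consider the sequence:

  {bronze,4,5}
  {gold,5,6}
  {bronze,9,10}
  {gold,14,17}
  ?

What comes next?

{bronze,23,27}

Rank: bronze, gold, bronze, gold → bronze (alternates bronze ↔ gold).
Second coordinate: 4, 5, 9, 14 → 23 (each term is the sum of the two before it).
Third coordinate — differences are 1, 4, 7, … (increasing by 3 each time): 5, 6, 10, 17 → 27.
Combining the parts gives {bronze,23,27}.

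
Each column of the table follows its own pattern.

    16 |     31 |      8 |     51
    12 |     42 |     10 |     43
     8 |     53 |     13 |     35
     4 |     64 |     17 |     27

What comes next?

First component: −4 each step, so 16, 12, 8, 4 → 0.
For the second component, +11 each step: 31, 42, 53, 64 → 75.
Third component goes 8, 10, 13, 17 → 22 (differences are 2, 3, 4, … (increasing by 1 each time)).
For the fourth component, −8 each step: 51, 43, 35, 27 → 19.
Combining the parts gives 0  75  22  19.

0  75  22  19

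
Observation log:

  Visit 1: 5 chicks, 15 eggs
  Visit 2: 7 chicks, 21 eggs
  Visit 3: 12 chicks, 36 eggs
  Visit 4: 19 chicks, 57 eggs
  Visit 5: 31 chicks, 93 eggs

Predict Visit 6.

50 chicks, 150 eggs

Chicks: 5, 7, 12, 19, 31 → 50 (each term is the sum of the two before it).
For the eggs, always 3 × the chicks: 15, 21, 36, 57, 93 → 150.
So the next row is 50 chicks, 150 eggs.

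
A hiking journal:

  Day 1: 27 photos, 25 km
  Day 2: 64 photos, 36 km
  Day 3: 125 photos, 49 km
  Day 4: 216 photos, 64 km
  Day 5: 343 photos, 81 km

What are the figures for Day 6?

512 photos, 100 km

Photos: 27, 64, 125, 216, 343 → 512 (perfect cubes: 3³, 4³, 5³, …).
Km: perfect squares: 5², 6², 7², …, so 25, 36, 49, 64, 81 → 100.
Combining the parts gives 512 photos, 100 km.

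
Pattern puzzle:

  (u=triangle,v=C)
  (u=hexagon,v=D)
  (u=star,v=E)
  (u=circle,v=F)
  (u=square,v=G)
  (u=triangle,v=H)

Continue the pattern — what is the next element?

(u=hexagon,v=I)

U: repeats triangle → hexagon → star → circle → square; triangle, hexagon, star, circle, square, triangle → hexagon.
V goes C, D, E, F, G, H → I (letters move forward 1 place in the alphabet).
So the next element is (u=hexagon,v=I).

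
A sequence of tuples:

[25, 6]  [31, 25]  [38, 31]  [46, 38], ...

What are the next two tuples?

First entry: differences are 6, 7, 8, … (increasing by 1 each time), so 25, 31, 38, 46 → 55 → 65.
Second entry: always the previous value of the first entry; 6, 25, 31, 38 → 46 → 55.
So the next two tuples are [55, 46] and [65, 55].

[55, 46], [65, 55]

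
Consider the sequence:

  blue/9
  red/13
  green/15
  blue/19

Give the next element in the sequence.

Colour: blue, red, green, blue → red (repeats blue → red → green).
Second part: alternating steps +4, +2, +4, +2, …; 9, 13, 15, 19 → 21.
Combining the parts gives red/21.

red/21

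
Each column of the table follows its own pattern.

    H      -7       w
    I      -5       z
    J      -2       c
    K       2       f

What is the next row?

First letter — letters move forward 1 place in the alphabet: H, I, J, K → L.
Second component: differences are 2, 3, 4, … (increasing by 1 each time), so -7, -5, -2, 2 → 7.
For the second letter, letters move forward 3 places in the alphabet, wrapping Z→A: w, z, c, f → i.
So the next row is L  7  i.

L  7  i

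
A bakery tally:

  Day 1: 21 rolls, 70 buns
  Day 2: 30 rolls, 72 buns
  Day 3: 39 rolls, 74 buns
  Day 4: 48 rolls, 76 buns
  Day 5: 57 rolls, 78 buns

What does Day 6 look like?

Rolls: 21, 30, 39, 48, 57 → 66 (+9 each step).
Buns: 70, 72, 74, 76, 78 → 80 (+2 each step).
So the next record is 66 rolls, 80 buns.

66 rolls, 80 buns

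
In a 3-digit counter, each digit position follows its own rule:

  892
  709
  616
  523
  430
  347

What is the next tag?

For the first digit, −1 each step, mod 10: 8, 7, 6, 5, 4, 3 → 2.
Second digit: +1 each step, mod 10; 9, 0, 1, 2, 3, 4 → 5.
For the third digit, −3 each step, mod 10: 2, 9, 6, 3, 0, 7 → 4.
Combining the parts gives 254.

254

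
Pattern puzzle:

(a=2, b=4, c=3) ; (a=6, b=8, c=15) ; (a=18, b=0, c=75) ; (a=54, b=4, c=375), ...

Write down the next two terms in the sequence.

(a=162, b=-4, c=1875), (a=486, b=0, c=9375)

A — ×3 each step: 2, 6, 18, 54 → 162 → 486.
B goes 4, 8, 0, 4 → -4 → 0 (alternating steps +4, −8, +4, −8, …).
C: ×5 each step, so 3, 15, 75, 375 → 1875 → 9375.
Putting the parts together: (a=162, b=-4, c=1875) and then (a=486, b=0, c=9375).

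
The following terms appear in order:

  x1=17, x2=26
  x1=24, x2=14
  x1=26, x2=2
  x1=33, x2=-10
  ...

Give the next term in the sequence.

x1=35, x2=-22

X1: alternating steps +7, +2, +7, +2, …; 17, 24, 26, 33 → 35.
For the x2, −12 each step: 26, 14, 2, -10 → -22.
Combining the parts gives x1=35, x2=-22.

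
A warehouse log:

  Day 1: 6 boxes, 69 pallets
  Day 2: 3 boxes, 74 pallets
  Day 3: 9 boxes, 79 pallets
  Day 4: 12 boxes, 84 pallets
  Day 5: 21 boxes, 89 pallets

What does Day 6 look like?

Boxes: each term is the sum of the two before it; 6, 3, 9, 12, 21 → 33.
Pallets: +5 each step, so 69, 74, 79, 84, 89 → 94.
Putting it together: 33 boxes, 94 pallets.

33 boxes, 94 pallets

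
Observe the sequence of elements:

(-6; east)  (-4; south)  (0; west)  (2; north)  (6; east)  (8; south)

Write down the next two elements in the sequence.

For the first slot, alternating steps +2, +4, +2, +4, …: -6, -4, 0, 2, 6, 8 → 12 → 14.
Direction — repeats east → south → west → north: east, south, west, north, east, south → west → north.
Putting the parts together: (12; west) and then (14; north).

(12; west), (14; north)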